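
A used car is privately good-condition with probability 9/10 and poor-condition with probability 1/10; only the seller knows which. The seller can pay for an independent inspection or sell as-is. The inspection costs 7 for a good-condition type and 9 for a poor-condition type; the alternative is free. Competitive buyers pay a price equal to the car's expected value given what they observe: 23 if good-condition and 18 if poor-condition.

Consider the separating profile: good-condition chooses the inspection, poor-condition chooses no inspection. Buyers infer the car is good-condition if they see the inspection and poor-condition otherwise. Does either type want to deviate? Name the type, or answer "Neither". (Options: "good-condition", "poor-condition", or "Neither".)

good-condition

The inspection pays 23; no inspection pays 18.
good-condition: assigned the inspection, nets 23 − 7 = 16; deviating to no inspection nets 18.
poor-condition: assigned no inspection, nets 18; deviating to the inspection nets 23 − 9 = 14.
The good-condition type gains 2 by deviating.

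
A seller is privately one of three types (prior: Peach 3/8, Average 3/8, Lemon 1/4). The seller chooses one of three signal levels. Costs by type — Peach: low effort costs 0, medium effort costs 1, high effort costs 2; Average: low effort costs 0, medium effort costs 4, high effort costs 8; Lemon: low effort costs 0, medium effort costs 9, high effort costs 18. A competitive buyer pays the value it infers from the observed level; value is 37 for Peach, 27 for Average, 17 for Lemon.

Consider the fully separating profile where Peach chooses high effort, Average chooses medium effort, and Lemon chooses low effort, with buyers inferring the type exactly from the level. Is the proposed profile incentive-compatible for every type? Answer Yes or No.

Separating prices: high effort → 37, medium effort → 27, low effort → 17.
Peach (assigned high effort): low effort: 17 − 0 = 17; medium effort: 27 − 1 = 26; high effort: 37 − 2 = 35. Peach stays.
Average (assigned medium effort): low effort: 17 − 0 = 17; medium effort: 27 − 4 = 23; high effort: 37 − 8 = 29. Average prefers high effort.
Lemon (assigned low effort): low effort: 17 − 0 = 17; medium effort: 27 − 9 = 18; high effort: 37 − 18 = 19. Lemon prefers high effort.
At least one type deviates; the separating profile fails.

No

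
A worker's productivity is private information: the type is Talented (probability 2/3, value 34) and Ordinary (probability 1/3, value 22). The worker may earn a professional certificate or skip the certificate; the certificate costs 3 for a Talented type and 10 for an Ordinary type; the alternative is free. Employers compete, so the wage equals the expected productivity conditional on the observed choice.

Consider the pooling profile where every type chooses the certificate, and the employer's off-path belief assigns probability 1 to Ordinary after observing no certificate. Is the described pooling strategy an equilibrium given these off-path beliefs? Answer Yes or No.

On path, the employer holds the prior and pays 2/3·34 + 1/3·22 = 30. Off path (no certificate), believing Ordinary, it pays 22.
Talented: the certificate nets 30 − 3 = 27; no certificate nets 22. Talented stays.
Ordinary: the certificate nets 30 − 10 = 20; no certificate nets 22. Ordinary would deviate.
A type deviates, so pooling fails.

No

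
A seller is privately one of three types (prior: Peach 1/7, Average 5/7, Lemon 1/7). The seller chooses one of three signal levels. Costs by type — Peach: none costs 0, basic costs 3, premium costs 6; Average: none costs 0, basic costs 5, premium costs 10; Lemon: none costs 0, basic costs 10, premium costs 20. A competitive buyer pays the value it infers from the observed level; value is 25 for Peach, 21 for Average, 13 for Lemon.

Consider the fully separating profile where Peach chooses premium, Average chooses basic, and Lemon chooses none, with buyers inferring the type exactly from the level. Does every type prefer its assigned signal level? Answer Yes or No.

Yes

Separating prices: premium → 25, basic → 21, none → 13.
Peach (assigned premium): none: 13 − 0 = 13; basic: 21 − 3 = 18; premium: 25 − 6 = 19. Peach stays.
Average (assigned basic): none: 13 − 0 = 13; basic: 21 − 5 = 16; premium: 25 − 10 = 15. Average stays.
Lemon (assigned none): none: 13 − 0 = 13; basic: 21 − 10 = 11; premium: 25 − 20 = 5. Lemon stays.
Every type prefers its assigned level; separation holds.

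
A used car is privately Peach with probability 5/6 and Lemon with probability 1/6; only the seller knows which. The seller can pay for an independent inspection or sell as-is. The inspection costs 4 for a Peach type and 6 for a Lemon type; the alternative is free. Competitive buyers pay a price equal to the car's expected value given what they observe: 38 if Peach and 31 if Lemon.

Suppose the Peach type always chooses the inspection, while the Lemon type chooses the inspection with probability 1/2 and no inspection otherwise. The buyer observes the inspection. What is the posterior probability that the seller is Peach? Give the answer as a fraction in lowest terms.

10/11

P(the inspection) = (5/6)·1 + (1/6)·(1/2) = 11/12.
By Bayes' rule, P(Peach | the inspection) = (5/6) / (11/12) = 10/11.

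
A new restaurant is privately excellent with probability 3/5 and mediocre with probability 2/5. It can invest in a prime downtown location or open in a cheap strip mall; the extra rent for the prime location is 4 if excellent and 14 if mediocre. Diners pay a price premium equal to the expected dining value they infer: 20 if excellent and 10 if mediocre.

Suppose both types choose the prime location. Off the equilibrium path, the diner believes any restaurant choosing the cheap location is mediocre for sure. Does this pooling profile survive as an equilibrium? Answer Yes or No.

On path, the diner holds the prior and pays 3/5·20 + 2/5·10 = 16. Off path (the cheap location), believing mediocre, it pays 10.
excellent: the prime location nets 16 − 4 = 12; the cheap location nets 10. excellent stays.
mediocre: the prime location nets 16 − 14 = 2; the cheap location nets 10. mediocre would deviate.
A type deviates, so pooling fails.

No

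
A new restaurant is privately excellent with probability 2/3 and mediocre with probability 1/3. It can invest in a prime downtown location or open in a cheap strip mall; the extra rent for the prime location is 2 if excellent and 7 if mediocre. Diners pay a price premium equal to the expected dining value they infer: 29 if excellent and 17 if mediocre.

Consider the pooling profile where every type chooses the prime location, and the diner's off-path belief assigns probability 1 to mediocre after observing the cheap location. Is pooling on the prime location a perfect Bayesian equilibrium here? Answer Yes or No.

Yes

On path, the diner holds the prior and pays 2/3·29 + 1/3·17 = 25. Off path (the cheap location), believing mediocre, it pays 17.
excellent: the prime location nets 25 − 2 = 23; the cheap location nets 17. excellent stays.
mediocre: the prime location nets 25 − 7 = 18; the cheap location nets 17. mediocre stays.
No type deviates, so pooling is sustained.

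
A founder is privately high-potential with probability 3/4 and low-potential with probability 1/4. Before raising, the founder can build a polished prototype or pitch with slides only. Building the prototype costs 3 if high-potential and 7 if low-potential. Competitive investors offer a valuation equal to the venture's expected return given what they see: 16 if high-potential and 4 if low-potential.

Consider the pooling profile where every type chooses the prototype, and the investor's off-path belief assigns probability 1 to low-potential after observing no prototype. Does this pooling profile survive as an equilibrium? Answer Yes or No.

Yes

On path, the investor holds the prior and pays 3/4·16 + 1/4·4 = 13. Off path (no prototype), believing low-potential, it pays 4.
high-potential: the prototype nets 13 − 3 = 10; no prototype nets 4. high-potential stays.
low-potential: the prototype nets 13 − 7 = 6; no prototype nets 4. low-potential stays.
No type deviates, so pooling is sustained.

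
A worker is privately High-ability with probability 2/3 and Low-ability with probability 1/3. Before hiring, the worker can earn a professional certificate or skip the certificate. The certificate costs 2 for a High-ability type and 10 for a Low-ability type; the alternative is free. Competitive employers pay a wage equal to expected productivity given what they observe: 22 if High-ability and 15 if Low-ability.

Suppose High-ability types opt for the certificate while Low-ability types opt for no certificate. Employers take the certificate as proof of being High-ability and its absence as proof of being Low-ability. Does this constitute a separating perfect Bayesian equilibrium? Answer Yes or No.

Yes

Under these beliefs, the certificate earns wage 22 and no certificate earns wage 15.
High-ability: the certificate nets 22 − 2 = 20; no certificate nets 15. High-ability prefers the certificate.
Low-ability: the certificate nets 22 − 10 = 12; no certificate nets 15. Low-ability prefers no certificate.
Neither type deviates, so the separating profile is an equilibrium.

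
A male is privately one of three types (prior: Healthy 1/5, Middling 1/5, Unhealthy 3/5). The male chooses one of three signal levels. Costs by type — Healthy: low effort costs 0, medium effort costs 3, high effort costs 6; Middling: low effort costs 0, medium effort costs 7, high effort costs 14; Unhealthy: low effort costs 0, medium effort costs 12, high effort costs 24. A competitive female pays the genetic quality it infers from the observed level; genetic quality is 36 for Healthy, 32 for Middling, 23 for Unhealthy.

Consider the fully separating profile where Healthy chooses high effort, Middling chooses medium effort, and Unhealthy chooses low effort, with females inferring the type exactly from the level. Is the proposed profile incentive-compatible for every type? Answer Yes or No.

Separating mating payoffs: high effort → 36, medium effort → 32, low effort → 23.
Healthy (assigned high effort): low effort: 23 − 0 = 23; medium effort: 32 − 3 = 29; high effort: 36 − 6 = 30. Healthy stays.
Middling (assigned medium effort): low effort: 23 − 0 = 23; medium effort: 32 − 7 = 25; high effort: 36 − 14 = 22. Middling stays.
Unhealthy (assigned low effort): low effort: 23 − 0 = 23; medium effort: 32 − 12 = 20; high effort: 36 − 24 = 12. Unhealthy stays.
Every type prefers its assigned level; separation holds.

Yes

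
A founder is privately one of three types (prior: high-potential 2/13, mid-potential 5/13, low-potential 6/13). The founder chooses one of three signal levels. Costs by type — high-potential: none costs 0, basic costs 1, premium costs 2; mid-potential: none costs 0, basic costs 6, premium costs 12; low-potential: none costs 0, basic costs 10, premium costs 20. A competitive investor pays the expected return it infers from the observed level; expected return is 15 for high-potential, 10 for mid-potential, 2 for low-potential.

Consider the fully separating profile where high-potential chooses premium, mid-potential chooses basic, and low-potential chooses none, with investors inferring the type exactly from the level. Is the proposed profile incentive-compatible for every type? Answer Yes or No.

Yes

Separating valuations: premium → 15, basic → 10, none → 2.
high-potential (assigned premium): none: 2 − 0 = 2; basic: 10 − 1 = 9; premium: 15 − 2 = 13. high-potential stays.
mid-potential (assigned basic): none: 2 − 0 = 2; basic: 10 − 6 = 4; premium: 15 − 12 = 3. mid-potential stays.
low-potential (assigned none): none: 2 − 0 = 2; basic: 10 − 10 = 0; premium: 15 − 20 = -5. low-potential stays.
Every type prefers its assigned level; separation holds.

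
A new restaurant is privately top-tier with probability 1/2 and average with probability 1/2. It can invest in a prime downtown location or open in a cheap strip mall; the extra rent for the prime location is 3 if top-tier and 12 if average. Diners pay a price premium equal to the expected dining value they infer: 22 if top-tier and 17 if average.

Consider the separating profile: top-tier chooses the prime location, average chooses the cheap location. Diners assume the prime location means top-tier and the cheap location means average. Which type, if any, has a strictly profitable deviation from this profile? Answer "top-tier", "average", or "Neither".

The prime location pays 22; the cheap location pays 17.
top-tier: assigned the prime location, nets 22 − 3 = 19; deviating to the cheap location nets 17.
average: assigned the cheap location, nets 17; deviating to the prime location nets 22 − 12 = 10.
Both types strictly prefer their assigned action; no profitable deviation.

Neither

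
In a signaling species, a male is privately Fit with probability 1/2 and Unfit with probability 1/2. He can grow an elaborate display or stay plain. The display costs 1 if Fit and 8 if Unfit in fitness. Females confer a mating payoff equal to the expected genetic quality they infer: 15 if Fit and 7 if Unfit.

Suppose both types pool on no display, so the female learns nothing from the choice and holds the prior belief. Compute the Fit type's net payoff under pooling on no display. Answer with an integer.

Pooled mating payoff = 1/2·15 + 1/2·7 = 11.
Fit pays no cost for no display, so net payoff = 11.

11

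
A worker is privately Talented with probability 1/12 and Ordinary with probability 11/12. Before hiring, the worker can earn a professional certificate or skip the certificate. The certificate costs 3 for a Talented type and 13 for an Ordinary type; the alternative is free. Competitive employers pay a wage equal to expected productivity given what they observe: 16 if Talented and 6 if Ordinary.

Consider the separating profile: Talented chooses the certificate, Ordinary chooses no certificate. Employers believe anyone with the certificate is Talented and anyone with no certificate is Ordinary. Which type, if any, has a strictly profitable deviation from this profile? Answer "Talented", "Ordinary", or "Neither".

Neither

The certificate pays 16; no certificate pays 6.
Talented: assigned the certificate, nets 16 − 3 = 13; deviating to no certificate nets 6.
Ordinary: assigned no certificate, nets 6; deviating to the certificate nets 16 − 13 = 3.
Both types strictly prefer their assigned action; no profitable deviation.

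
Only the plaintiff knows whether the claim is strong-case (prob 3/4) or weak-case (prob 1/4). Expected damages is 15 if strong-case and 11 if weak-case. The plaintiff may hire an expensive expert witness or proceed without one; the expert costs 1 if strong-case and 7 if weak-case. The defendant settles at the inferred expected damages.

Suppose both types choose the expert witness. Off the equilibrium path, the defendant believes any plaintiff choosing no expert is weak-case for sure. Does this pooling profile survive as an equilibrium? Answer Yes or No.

No

On path, the defendant holds the prior and pays 3/4·15 + 1/4·11 = 14. Off path (no expert), believing weak-case, it pays 11.
strong-case: the expert witness nets 14 − 1 = 13; no expert nets 11. strong-case stays.
weak-case: the expert witness nets 14 − 7 = 7; no expert nets 11. weak-case would deviate.
A type deviates, so pooling fails.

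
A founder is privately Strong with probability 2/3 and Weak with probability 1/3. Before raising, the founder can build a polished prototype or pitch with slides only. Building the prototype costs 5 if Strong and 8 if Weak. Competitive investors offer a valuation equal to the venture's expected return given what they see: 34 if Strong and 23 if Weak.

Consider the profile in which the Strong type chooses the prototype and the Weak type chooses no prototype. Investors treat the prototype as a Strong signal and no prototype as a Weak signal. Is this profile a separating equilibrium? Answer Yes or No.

Under these beliefs, the prototype earns valuation 34 and no prototype earns valuation 23.
Strong: the prototype nets 34 − 5 = 29; no prototype nets 23. Strong prefers the prototype.
Weak: the prototype nets 34 − 8 = 26; no prototype nets 23. Weak would deviate to the prototype.
Weak has a profitable deviation, so the profile is not an equilibrium.

No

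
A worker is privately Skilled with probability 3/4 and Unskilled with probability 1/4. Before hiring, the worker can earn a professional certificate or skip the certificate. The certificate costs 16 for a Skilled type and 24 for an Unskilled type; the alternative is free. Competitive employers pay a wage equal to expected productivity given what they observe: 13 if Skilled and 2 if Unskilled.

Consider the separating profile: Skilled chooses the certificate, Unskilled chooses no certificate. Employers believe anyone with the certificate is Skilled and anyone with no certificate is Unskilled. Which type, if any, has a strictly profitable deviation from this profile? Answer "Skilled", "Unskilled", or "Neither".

The certificate pays 13; no certificate pays 2.
Skilled: assigned the certificate, nets 13 − 16 = -3; deviating to no certificate nets 2.
Unskilled: assigned no certificate, nets 2; deviating to the certificate nets 13 − 24 = -11.
The Skilled type gains 5 by deviating.

Skilled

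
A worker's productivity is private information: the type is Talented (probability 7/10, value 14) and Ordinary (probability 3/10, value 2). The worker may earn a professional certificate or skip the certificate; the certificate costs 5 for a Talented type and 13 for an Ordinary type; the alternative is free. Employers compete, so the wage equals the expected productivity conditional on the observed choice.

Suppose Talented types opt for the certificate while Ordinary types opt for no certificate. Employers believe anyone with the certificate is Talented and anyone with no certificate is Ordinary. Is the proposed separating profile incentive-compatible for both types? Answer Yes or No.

Yes

Under these beliefs, the certificate earns wage 14 and no certificate earns wage 2.
Talented: the certificate nets 14 − 5 = 9; no certificate nets 2. Talented prefers the certificate.
Ordinary: the certificate nets 14 − 13 = 1; no certificate nets 2. Ordinary prefers no certificate.
Neither type deviates, so the separating profile is an equilibrium.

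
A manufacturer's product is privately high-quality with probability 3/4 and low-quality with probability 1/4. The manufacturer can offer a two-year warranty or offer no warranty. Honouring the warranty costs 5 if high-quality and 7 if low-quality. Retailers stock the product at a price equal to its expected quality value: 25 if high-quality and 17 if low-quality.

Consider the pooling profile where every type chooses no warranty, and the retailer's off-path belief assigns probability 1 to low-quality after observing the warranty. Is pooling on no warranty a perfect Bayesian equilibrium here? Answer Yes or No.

On path, the retailer holds the prior and pays 3/4·25 + 1/4·17 = 23. Off path (the warranty), believing low-quality, it pays 17.
high-quality: no warranty nets 23; the warranty nets 17 − 5 = 12. high-quality stays.
low-quality: no warranty nets 23; the warranty nets 17 − 7 = 10. low-quality stays.
No type deviates, so pooling is sustained.

Yes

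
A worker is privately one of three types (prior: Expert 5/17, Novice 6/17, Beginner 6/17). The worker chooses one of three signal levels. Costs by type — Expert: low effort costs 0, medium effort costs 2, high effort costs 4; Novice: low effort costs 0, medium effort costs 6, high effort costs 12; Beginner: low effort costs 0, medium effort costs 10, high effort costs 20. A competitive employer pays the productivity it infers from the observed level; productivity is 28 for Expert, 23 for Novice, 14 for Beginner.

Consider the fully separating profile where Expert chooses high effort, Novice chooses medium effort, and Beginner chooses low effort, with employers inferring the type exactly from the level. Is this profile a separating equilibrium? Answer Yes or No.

Separating wages: high effort → 28, medium effort → 23, low effort → 14.
Expert (assigned high effort): low effort: 14 − 0 = 14; medium effort: 23 − 2 = 21; high effort: 28 − 4 = 24. Expert stays.
Novice (assigned medium effort): low effort: 14 − 0 = 14; medium effort: 23 − 6 = 17; high effort: 28 − 12 = 16. Novice stays.
Beginner (assigned low effort): low effort: 14 − 0 = 14; medium effort: 23 − 10 = 13; high effort: 28 − 20 = 8. Beginner stays.
Every type prefers its assigned level; separation holds.

Yes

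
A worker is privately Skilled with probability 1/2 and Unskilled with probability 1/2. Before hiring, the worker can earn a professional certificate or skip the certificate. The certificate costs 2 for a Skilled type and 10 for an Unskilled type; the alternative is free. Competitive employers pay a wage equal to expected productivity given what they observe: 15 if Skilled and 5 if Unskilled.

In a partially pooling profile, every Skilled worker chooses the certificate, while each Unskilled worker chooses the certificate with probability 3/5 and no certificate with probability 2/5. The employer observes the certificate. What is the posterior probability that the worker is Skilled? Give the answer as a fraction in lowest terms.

P(the certificate) = (1/2)·1 + (1/2)·(3/5) = 4/5.
By Bayes' rule, P(Skilled | the certificate) = (1/2) / (4/5) = 5/8.

5/8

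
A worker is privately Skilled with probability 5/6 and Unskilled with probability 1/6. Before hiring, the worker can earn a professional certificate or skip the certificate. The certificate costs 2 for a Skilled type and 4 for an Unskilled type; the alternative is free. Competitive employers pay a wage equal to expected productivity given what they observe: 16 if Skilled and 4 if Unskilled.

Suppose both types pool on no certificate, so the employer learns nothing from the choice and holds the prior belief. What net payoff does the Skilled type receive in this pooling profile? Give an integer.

14

Pooled wage = 5/6·16 + 1/6·4 = 14.
Skilled pays no cost for no certificate, so net payoff = 14.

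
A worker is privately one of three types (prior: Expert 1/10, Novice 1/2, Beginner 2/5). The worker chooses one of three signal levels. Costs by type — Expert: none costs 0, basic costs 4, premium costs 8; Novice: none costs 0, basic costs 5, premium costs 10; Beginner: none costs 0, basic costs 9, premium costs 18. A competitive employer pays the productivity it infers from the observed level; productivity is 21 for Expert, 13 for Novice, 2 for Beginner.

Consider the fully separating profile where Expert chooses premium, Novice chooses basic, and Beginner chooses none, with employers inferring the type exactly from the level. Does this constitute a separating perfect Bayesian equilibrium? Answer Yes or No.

No

Separating wages: premium → 21, basic → 13, none → 2.
Expert (assigned premium): none: 2 − 0 = 2; basic: 13 − 4 = 9; premium: 21 − 8 = 13. Expert stays.
Novice (assigned basic): none: 2 − 0 = 2; basic: 13 − 5 = 8; premium: 21 − 10 = 11. Novice prefers premium.
Beginner (assigned none): none: 2 − 0 = 2; basic: 13 − 9 = 4; premium: 21 − 18 = 3. Beginner prefers basic.
At least one type deviates; the separating profile fails.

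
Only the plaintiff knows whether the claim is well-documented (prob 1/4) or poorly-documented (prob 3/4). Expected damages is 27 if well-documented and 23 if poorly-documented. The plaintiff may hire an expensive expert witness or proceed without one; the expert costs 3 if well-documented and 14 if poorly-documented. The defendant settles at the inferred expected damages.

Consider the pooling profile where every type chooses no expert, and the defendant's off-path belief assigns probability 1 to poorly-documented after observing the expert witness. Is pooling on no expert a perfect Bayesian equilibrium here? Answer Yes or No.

On path, the defendant holds the prior and pays 1/4·27 + 3/4·23 = 24. Off path (the expert witness), believing poorly-documented, it pays 23.
well-documented: no expert nets 24; the expert witness nets 23 − 3 = 20. well-documented stays.
poorly-documented: no expert nets 24; the expert witness nets 23 − 14 = 9. poorly-documented stays.
No type deviates, so pooling is sustained.

Yes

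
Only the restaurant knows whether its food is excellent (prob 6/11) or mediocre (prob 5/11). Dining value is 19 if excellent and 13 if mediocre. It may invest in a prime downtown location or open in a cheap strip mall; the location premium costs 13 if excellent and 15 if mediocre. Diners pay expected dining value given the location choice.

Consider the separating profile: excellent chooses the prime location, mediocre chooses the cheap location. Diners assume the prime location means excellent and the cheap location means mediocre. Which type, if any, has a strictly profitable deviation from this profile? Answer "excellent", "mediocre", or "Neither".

excellent

The prime location pays 19; the cheap location pays 13.
excellent: assigned the prime location, nets 19 − 13 = 6; deviating to the cheap location nets 13.
mediocre: assigned the cheap location, nets 13; deviating to the prime location nets 19 − 15 = 4.
The excellent type gains 7 by deviating.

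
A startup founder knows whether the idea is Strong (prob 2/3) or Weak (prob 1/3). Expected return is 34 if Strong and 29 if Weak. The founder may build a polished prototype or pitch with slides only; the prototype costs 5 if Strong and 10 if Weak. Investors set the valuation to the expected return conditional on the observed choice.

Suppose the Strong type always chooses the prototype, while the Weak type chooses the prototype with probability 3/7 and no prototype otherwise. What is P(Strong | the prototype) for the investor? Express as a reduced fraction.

14/17

P(the prototype) = (2/3)·1 + (1/3)·(3/7) = 17/21.
By Bayes' rule, P(Strong | the prototype) = (2/3) / (17/21) = 14/17.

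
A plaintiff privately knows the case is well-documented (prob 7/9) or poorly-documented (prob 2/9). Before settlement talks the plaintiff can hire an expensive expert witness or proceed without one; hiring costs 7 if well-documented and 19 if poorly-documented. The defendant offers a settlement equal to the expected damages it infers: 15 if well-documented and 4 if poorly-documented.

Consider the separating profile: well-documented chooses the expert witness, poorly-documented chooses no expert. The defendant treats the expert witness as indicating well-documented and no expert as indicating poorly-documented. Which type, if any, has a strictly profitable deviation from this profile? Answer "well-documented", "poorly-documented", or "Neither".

The expert witness pays 15; no expert pays 4.
well-documented: assigned the expert witness, nets 15 − 7 = 8; deviating to no expert nets 4.
poorly-documented: assigned no expert, nets 4; deviating to the expert witness nets 15 − 19 = -4.
Both types strictly prefer their assigned action; no profitable deviation.

Neither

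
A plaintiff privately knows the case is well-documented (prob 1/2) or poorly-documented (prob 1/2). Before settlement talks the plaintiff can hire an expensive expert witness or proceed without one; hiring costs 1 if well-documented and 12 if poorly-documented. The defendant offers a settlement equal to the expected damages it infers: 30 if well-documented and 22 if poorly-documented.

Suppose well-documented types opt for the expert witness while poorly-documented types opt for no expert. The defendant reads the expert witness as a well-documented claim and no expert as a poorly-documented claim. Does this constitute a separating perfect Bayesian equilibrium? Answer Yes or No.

Under these beliefs, the expert witness earns settlement 30 and no expert earns settlement 22.
well-documented: the expert witness nets 30 − 1 = 29; no expert nets 22. well-documented prefers the expert witness.
poorly-documented: the expert witness nets 30 − 12 = 18; no expert nets 22. poorly-documented prefers no expert.
Neither type deviates, so the separating profile is an equilibrium.

Yes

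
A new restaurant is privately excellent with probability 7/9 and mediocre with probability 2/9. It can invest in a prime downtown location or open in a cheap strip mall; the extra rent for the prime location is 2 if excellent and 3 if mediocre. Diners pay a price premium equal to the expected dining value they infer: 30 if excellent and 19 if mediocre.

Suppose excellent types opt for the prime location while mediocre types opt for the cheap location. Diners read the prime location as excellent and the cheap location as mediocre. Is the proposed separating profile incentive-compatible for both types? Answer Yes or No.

Under these beliefs, the prime location earns price premium 30 and the cheap location earns price premium 19.
excellent: the prime location nets 30 − 2 = 28; the cheap location nets 19. excellent prefers the prime location.
mediocre: the prime location nets 30 − 3 = 27; the cheap location nets 19. mediocre would deviate to the prime location.
mediocre has a profitable deviation, so the profile is not an equilibrium.

No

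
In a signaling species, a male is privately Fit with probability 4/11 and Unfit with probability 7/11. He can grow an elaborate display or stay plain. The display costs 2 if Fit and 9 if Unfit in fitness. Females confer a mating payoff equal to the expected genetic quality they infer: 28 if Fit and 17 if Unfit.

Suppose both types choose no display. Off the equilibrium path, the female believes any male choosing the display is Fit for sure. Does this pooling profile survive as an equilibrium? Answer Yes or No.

No

On path, the female holds the prior and pays 4/11·28 + 7/11·17 = 21. Off path (the display), believing Fit, it pays 28.
Fit: no display nets 21; the display nets 28 − 2 = 26. Fit would deviate.
Unfit: no display nets 21; the display nets 28 − 9 = 19. Unfit stays.
A type deviates, so pooling fails.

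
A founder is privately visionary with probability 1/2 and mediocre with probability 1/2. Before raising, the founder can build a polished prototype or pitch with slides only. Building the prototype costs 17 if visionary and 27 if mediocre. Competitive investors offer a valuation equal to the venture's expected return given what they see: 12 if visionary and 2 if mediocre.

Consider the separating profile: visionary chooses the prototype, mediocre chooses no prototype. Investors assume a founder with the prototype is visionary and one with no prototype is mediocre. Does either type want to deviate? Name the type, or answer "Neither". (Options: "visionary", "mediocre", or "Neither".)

The prototype pays 12; no prototype pays 2.
visionary: assigned the prototype, nets 12 − 17 = -5; deviating to no prototype nets 2.
mediocre: assigned no prototype, nets 2; deviating to the prototype nets 12 − 27 = -15.
The visionary type gains 7 by deviating.

visionary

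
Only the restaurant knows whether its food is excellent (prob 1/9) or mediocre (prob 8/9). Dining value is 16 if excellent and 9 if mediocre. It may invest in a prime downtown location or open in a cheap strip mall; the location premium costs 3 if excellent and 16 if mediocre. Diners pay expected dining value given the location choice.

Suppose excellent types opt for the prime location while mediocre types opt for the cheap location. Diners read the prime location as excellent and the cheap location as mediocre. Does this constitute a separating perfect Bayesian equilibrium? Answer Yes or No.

Yes

Under these beliefs, the prime location earns price premium 16 and the cheap location earns price premium 9.
excellent: the prime location nets 16 − 3 = 13; the cheap location nets 9. excellent prefers the prime location.
mediocre: the prime location nets 16 − 16 = 0; the cheap location nets 9. mediocre prefers the cheap location.
Neither type deviates, so the separating profile is an equilibrium.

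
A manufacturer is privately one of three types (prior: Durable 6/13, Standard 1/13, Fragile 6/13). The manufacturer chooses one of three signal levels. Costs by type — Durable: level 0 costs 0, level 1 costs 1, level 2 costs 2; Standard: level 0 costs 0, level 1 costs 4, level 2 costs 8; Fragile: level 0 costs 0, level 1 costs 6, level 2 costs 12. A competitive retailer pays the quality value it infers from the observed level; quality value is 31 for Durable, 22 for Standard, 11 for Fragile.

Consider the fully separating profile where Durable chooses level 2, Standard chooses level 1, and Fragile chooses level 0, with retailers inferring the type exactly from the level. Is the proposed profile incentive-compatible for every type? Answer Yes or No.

No

Separating prices: level 2 → 31, level 1 → 22, level 0 → 11.
Durable (assigned level 2): level 0: 11 − 0 = 11; level 1: 22 − 1 = 21; level 2: 31 − 2 = 29. Durable stays.
Standard (assigned level 1): level 0: 11 − 0 = 11; level 1: 22 − 4 = 18; level 2: 31 − 8 = 23. Standard prefers level 2.
Fragile (assigned level 0): level 0: 11 − 0 = 11; level 1: 22 − 6 = 16; level 2: 31 − 12 = 19. Fragile prefers level 2.
At least one type deviates; the separating profile fails.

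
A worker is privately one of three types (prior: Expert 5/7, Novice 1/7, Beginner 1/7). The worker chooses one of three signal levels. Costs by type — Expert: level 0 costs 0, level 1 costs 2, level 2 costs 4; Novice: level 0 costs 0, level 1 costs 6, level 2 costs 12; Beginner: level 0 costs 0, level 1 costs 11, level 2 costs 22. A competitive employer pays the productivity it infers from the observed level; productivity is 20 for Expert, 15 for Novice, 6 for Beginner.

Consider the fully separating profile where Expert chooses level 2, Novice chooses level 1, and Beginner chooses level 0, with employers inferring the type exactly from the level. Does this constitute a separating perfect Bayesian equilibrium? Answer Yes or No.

Separating wages: level 2 → 20, level 1 → 15, level 0 → 6.
Expert (assigned level 2): level 0: 6 − 0 = 6; level 1: 15 − 2 = 13; level 2: 20 − 4 = 16. Expert stays.
Novice (assigned level 1): level 0: 6 − 0 = 6; level 1: 15 − 6 = 9; level 2: 20 − 12 = 8. Novice stays.
Beginner (assigned level 0): level 0: 6 − 0 = 6; level 1: 15 − 11 = 4; level 2: 20 − 22 = -2. Beginner stays.
Every type prefers its assigned level; separation holds.

Yes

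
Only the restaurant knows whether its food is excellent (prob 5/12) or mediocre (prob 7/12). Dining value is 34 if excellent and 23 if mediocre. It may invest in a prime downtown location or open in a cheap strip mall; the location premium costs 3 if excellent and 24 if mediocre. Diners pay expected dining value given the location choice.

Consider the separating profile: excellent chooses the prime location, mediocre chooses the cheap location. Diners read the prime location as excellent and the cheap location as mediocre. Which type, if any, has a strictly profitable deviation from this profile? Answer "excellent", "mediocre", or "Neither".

Neither

The prime location pays 34; the cheap location pays 23.
excellent: assigned the prime location, nets 34 − 3 = 31; deviating to the cheap location nets 23.
mediocre: assigned the cheap location, nets 23; deviating to the prime location nets 34 − 24 = 10.
Both types strictly prefer their assigned action; no profitable deviation.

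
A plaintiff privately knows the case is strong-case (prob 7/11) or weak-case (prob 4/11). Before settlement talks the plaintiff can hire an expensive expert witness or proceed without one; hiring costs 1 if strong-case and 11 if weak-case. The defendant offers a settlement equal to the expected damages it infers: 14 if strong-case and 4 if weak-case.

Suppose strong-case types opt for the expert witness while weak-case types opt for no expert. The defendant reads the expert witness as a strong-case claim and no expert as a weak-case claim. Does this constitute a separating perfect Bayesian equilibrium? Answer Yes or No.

Under these beliefs, the expert witness earns settlement 14 and no expert earns settlement 4.
strong-case: the expert witness nets 14 − 1 = 13; no expert nets 4. strong-case prefers the expert witness.
weak-case: the expert witness nets 14 − 11 = 3; no expert nets 4. weak-case prefers no expert.
Neither type deviates, so the separating profile is an equilibrium.

Yes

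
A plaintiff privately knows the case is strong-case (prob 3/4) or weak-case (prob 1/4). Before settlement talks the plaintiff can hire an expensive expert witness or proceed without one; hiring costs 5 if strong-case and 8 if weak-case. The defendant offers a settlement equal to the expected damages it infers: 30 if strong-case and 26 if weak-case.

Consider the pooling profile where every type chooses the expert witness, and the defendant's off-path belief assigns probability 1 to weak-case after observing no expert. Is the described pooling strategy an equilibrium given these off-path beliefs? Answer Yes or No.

No

On path, the defendant holds the prior and pays 3/4·30 + 1/4·26 = 29. Off path (no expert), believing weak-case, it pays 26.
strong-case: the expert witness nets 29 − 5 = 24; no expert nets 26. strong-case would deviate.
weak-case: the expert witness nets 29 − 8 = 21; no expert nets 26. weak-case would deviate.
A type deviates, so pooling fails.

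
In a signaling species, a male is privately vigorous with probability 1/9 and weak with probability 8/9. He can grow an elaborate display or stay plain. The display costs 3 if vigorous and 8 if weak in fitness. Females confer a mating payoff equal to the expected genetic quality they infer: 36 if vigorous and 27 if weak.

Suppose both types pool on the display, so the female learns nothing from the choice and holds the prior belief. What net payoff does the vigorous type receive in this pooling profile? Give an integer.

Pooled mating payoff = 1/9·36 + 8/9·27 = 28.
vigorous pays cost 3 for the display, so net payoff = 28 − 3 = 25.

25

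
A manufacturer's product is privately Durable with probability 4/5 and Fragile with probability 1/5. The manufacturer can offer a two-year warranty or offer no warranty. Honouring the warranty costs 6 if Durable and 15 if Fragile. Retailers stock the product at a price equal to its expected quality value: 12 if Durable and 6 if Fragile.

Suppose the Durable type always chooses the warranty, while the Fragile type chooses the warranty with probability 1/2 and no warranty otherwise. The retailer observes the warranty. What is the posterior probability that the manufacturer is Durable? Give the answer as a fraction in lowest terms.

P(the warranty) = (4/5)·1 + (1/5)·(1/2) = 9/10.
By Bayes' rule, P(Durable | the warranty) = (4/5) / (9/10) = 8/9.

8/9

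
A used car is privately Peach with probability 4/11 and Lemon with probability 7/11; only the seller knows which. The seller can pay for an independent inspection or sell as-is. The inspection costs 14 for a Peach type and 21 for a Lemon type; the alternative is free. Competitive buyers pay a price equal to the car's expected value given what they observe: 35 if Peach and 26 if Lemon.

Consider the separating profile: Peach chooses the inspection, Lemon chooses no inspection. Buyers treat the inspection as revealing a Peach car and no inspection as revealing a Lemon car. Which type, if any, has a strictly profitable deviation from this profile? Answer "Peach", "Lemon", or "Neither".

The inspection pays 35; no inspection pays 26.
Peach: assigned the inspection, nets 35 − 14 = 21; deviating to no inspection nets 26.
Lemon: assigned no inspection, nets 26; deviating to the inspection nets 35 − 21 = 14.
The Peach type gains 5 by deviating.

Peach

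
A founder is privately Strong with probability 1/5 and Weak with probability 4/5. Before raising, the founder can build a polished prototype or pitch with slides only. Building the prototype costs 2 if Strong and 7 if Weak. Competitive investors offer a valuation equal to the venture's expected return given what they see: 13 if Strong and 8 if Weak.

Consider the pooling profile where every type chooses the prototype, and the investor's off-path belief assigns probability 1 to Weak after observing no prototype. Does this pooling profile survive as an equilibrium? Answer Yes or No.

No

On path, the investor holds the prior and pays 1/5·13 + 4/5·8 = 9. Off path (no prototype), believing Weak, it pays 8.
Strong: the prototype nets 9 − 2 = 7; no prototype nets 8. Strong would deviate.
Weak: the prototype nets 9 − 7 = 2; no prototype nets 8. Weak would deviate.
A type deviates, so pooling fails.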